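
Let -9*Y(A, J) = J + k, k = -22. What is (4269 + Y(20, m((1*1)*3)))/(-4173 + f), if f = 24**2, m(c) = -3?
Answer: -38446/32373 ≈ -1.1876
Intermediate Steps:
Y(A, J) = 22/9 - J/9 (Y(A, J) = -(J - 22)/9 = -(-22 + J)/9 = 22/9 - J/9)
f = 576
(4269 + Y(20, m((1*1)*3)))/(-4173 + f) = (4269 + (22/9 - 1/9*(-3)))/(-4173 + 576) = (4269 + (22/9 + 1/3))/(-3597) = (4269 + 25/9)*(-1/3597) = (38446/9)*(-1/3597) = -38446/32373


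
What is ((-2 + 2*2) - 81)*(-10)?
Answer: 790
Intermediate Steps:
((-2 + 2*2) - 81)*(-10) = ((-2 + 4) - 81)*(-10) = (2 - 81)*(-10) = -79*(-10) = 790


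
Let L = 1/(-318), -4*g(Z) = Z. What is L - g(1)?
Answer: 157/636 ≈ 0.24686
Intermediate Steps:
g(Z) = -Z/4
L = -1/318 ≈ -0.0031447
L - g(1) = -1/318 - (-1)/4 = -1/318 - 1*(-¼) = -1/318 + ¼ = 157/636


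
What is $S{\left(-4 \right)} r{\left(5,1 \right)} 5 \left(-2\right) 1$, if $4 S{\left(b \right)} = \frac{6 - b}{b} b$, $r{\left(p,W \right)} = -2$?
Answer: $50$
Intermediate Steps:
$S{\left(b \right)} = \frac{3}{2} - \frac{b}{4}$ ($S{\left(b \right)} = \frac{\frac{6 - b}{b} b}{4} = \frac{6 - b}{4} = \frac{3}{2} - \frac{b}{4}$)
$S{\left(-4 \right)} r{\left(5,1 \right)} 5 \left(-2\right) 1 = \left(\frac{3}{2} - -1\right) \left(-2\right) 5 \left(-2\right) 1 = \left(\frac{3}{2} + 1\right) \left(\left(-10\right) \left(-2\right)\right) 1 = \frac{5}{2} \cdot 20 \cdot 1 = 50 \cdot 1 = 50$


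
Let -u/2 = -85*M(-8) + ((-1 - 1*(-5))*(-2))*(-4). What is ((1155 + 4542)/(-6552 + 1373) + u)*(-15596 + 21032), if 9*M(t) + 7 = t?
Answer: -9809459508/5179 ≈ -1.8941e+6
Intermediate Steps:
M(t) = -7/9 + t/9
u = -1042/3 (u = -2*(-85*(-7/9 + (⅑)*(-8)) + ((-1 - 1*(-5))*(-2))*(-4)) = -2*(-85*(-7/9 - 8/9) + ((-1 + 5)*(-2))*(-4)) = -2*(-85*(-5/3) + (4*(-2))*(-4)) = -2*(425/3 - 8*(-4)) = -2*(425/3 + 32) = -2*521/3 = -1042/3 ≈ -347.33)
((1155 + 4542)/(-6552 + 1373) + u)*(-15596 + 21032) = ((1155 + 4542)/(-6552 + 1373) - 1042/3)*(-15596 + 21032) = (5697/(-5179) - 1042/3)*5436 = (5697*(-1/5179) - 1042/3)*5436 = (-5697/5179 - 1042/3)*5436 = -5413609/15537*5436 = -9809459508/5179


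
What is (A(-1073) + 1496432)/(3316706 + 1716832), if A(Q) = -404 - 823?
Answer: 1495205/5033538 ≈ 0.29705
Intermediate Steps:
A(Q) = -1227
(A(-1073) + 1496432)/(3316706 + 1716832) = (-1227 + 1496432)/(3316706 + 1716832) = 1495205/5033538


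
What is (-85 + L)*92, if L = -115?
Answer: -18400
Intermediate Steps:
(-85 + L)*92 = (-85 - 115)*92 = -200*92 = -18400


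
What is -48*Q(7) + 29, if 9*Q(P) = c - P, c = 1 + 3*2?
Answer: 29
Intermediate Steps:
c = 7 (c = 1 + 6 = 7)
Q(P) = 7/9 - P/9 (Q(P) = (7 - P)/9 = 7/9 - P/9)
-48*Q(7) + 29 = -48*(7/9 - ⅑*7) + 29 = -48*(7/9 - 7/9) + 29 = -48*0 + 29 = 0 + 29 = 29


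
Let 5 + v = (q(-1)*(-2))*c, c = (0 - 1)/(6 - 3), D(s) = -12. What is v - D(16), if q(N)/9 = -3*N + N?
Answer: 19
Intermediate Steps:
c = -⅓ (c = -1/3 = -1*⅓ = -⅓ ≈ -0.33333)
q(N) = -18*N (q(N) = 9*(-3*N + N) = 9*(-2*N) = -18*N)
v = 7 (v = -5 + (-18*(-1)*(-2))*(-⅓) = -5 + (18*(-2))*(-⅓) = -5 - 36*(-⅓) = -5 + 12 = 7)
v - D(16) = 7 - 1*(-12) = 7 + 12 = 19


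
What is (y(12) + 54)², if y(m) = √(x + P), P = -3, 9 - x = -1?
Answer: (54 + √7)² ≈ 3208.7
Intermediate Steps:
x = 10 (x = 9 - 1*(-1) = 9 + 1 = 10)
y(m) = √7 (y(m) = √(10 - 3) = √7)
(y(12) + 54)² = (√7 + 54)² = (54 + √7)²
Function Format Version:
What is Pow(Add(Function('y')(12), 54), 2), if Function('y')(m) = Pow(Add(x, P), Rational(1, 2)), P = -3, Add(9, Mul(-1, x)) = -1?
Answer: Pow(Add(54, Pow(7, Rational(1, 2))), 2) ≈ 3208.7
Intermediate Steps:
x = 10 (x = Add(9, Mul(-1, -1)) = Add(9, 1) = 10)
Function('y')(m) = Pow(7, Rational(1, 2)) (Function('y')(m) = Pow(Add(10, -3), Rational(1, 2)) = Pow(7, Rational(1, 2)))
Pow(Add(Function('y')(12), 54), 2) = Pow(Add(Pow(7, Rational(1, 2)), 54), 2) = Pow(Add(54, Pow(7, Rational(1, 2))), 2)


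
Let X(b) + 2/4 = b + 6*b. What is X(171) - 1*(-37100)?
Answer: 76593/2 ≈ 38297.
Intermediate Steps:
X(b) = -½ + 7*b (X(b) = -½ + (b + 6*b) = -½ + 7*b)
X(171) - 1*(-37100) = (-½ + 7*171) - 1*(-37100) = (-½ + 1197) + 37100 = 2393/2 + 37100 = 76593/2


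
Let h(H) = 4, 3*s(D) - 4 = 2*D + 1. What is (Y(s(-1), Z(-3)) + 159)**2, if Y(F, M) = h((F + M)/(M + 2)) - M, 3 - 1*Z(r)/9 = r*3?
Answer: 3025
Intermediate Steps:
s(D) = 5/3 + 2*D/3 (s(D) = 4/3 + (2*D + 1)/3 = 4/3 + (1 + 2*D)/3 = 4/3 + (1/3 + 2*D/3) = 5/3 + 2*D/3)
Z(r) = 27 - 27*r (Z(r) = 27 - 9*r*3 = 27 - 27*r)
Y(F, M) = 4 - M
(Y(s(-1), Z(-3)) + 159)**2 = ((4 - (27 - 27*(-3))) + 159)**2 = ((4 - (27 + 81)) + 159)**2 = ((4 - 1*108) + 159)**2 = ((4 - 108) + 159)**2 = (-104 + 159)**2 = 55**2 = 3025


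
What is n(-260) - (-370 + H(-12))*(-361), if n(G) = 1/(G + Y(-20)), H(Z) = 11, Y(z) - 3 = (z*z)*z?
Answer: -1070098944/8257 ≈ -1.2960e+5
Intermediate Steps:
Y(z) = 3 + z³ (Y(z) = 3 + (z*z)*z = 3 + z²*z = 3 + z³)
n(G) = 1/(-7997 + G) (n(G) = 1/(G + (3 + (-20)³)) = 1/(G + (3 - 8000)) = 1/(G - 7997) = 1/(-7997 + G))
n(-260) - (-370 + H(-12))*(-361) = 1/(-7997 - 260) - (-370 + 11)*(-361) = 1/(-8257) - (-359)*(-361) = -1/8257 - 1*129599 = -1/8257 - 129599 = -1070098944/8257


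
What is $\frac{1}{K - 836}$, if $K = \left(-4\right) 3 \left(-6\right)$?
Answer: $- \frac{1}{764} \approx -0.0013089$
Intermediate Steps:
$K = 72$ ($K = \left(-12\right) \left(-6\right) = 72$)
$\frac{1}{K - 836} = \frac{1}{72 - 836} = \frac{1}{-764} = - \frac{1}{764}$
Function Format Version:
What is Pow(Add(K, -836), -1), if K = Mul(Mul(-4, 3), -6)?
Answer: Rational(-1, 764) ≈ -0.0013089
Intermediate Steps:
K = 72 (K = Mul(-12, -6) = 72)
Pow(Add(K, -836), -1) = Pow(Add(72, -836), -1) = Pow(-764, -1) = Rational(-1, 764)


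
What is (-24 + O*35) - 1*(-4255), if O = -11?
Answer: 3846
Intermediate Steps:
(-24 + O*35) - 1*(-4255) = (-24 - 11*35) - 1*(-4255) = (-24 - 385) + 4255 = -409 + 4255 = 3846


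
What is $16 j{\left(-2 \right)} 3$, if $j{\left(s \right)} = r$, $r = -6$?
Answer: $-288$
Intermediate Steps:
$j{\left(s \right)} = -6$
$16 j{\left(-2 \right)} 3 = 16 \left(-6\right) 3 = \left(-96\right) 3 = -288$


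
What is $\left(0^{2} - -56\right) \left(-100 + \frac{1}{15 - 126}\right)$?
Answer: $- \frac{621656}{111} \approx -5600.5$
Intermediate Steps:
$\left(0^{2} - -56\right) \left(-100 + \frac{1}{15 - 126}\right) = \left(0 + 56\right) \left(-100 + \frac{1}{-111}\right) = 56 \left(-100 - \frac{1}{111}\right) = 56 \left(- \frac{11101}{111}\right) = - \frac{621656}{111}$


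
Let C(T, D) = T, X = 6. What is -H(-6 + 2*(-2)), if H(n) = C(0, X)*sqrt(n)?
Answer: 0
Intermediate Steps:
H(n) = 0 (H(n) = 0*sqrt(n) = 0)
-H(-6 + 2*(-2)) = -1*0 = 0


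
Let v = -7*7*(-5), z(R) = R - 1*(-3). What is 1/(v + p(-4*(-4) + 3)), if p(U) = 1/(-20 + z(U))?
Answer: 2/491 ≈ 0.0040733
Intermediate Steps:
z(R) = 3 + R (z(R) = R + 3 = 3 + R)
p(U) = 1/(-17 + U) (p(U) = 1/(-20 + (3 + U)) = 1/(-17 + U))
v = 245 (v = -49*(-5) = 245)
1/(v + p(-4*(-4) + 3)) = 1/(245 + 1/(-17 + (-4*(-4) + 3))) = 1/(245 + 1/(-17 + (16 + 3))) = 1/(245 + 1/(-17 + 19)) = 1/(245 + 1/2) = 1/(245 + ½) = 1/(491/2) = 2/491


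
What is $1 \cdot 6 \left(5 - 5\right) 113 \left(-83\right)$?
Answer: $0$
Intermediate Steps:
$1 \cdot 6 \left(5 - 5\right) 113 \left(-83\right) = 6 \cdot 0 \cdot 113 \left(-83\right) = 0 \cdot 113 \left(-83\right) = 0 \left(-83\right) = 0$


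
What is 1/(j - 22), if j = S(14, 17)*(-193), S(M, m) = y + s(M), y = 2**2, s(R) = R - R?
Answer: -1/794 ≈ -0.0012594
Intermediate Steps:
s(R) = 0
y = 4
S(M, m) = 4 (S(M, m) = 4 + 0 = 4)
j = -772 (j = 4*(-193) = -772)
1/(j - 22) = 1/(-772 - 22) = 1/(-794) = -1/794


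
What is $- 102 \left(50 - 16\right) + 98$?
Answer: $-3370$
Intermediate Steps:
$- 102 \left(50 - 16\right) + 98 = \left(-102\right) 34 + 98 = -3468 + 98 = -3370$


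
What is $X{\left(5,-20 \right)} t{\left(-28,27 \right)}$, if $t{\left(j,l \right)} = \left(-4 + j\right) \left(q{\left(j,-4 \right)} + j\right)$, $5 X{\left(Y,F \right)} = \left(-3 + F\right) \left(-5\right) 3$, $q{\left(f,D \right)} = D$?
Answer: $70656$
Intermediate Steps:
$X{\left(Y,F \right)} = 9 - 3 F$ ($X{\left(Y,F \right)} = \frac{\left(-3 + F\right) \left(-5\right) 3}{5} = \frac{\left(15 - 5 F\right) 3}{5} = \frac{45 - 15 F}{5} = 9 - 3 F$)
$t{\left(j,l \right)} = \left(-4 + j\right)^{2}$ ($t{\left(j,l \right)} = \left(-4 + j\right) \left(-4 + j\right) = \left(-4 + j\right)^{2}$)
$X{\left(5,-20 \right)} t{\left(-28,27 \right)} = \left(9 - -60\right) \left(16 + \left(-28\right)^{2} - -224\right) = \left(9 + 60\right) \left(16 + 784 + 224\right) = 69 \cdot 1024 = 70656$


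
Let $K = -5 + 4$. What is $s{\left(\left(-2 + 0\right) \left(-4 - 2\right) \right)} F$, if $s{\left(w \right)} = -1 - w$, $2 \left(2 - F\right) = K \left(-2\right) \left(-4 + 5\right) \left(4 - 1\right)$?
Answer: $13$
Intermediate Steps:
$K = -1$
$F = -1$ ($F = 2 - \frac{\left(-1\right) \left(-2\right) \left(-4 + 5\right) \left(4 - 1\right)}{2} = 2 - \frac{2 \cdot 1 \cdot 3}{2} = 2 - \frac{2 \cdot 3}{2} = 2 - 3 = -1$)
$s{\left(\left(-2 + 0\right) \left(-4 - 2\right) \right)} F = \left(-1 - \left(-2 + 0\right) \left(-4 - 2\right)\right) \left(-1\right) = \left(-1 - \left(-2\right) \left(-6\right)\right) \left(-1\right) = \left(-1 - 12\right) \left(-1\right) = \left(-13\right) \left(-1\right) = 13$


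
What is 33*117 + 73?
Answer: 3934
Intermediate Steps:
33*117 + 73 = 3861 + 73 = 3934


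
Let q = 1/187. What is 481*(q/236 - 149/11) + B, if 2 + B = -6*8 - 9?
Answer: -290139335/44132 ≈ -6574.4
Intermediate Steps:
q = 1/187 ≈ 0.0053476
B = -59 (B = -2 + (-6*8 - 9) = -2 + (-48 - 9) = -2 - 57 = -59)
481*(q/236 - 149/11) + B = 481*((1/187)/236 - 149/11) - 59 = 481*((1/187)*(1/236) - 149*1/11) - 59 = 481*(1/44132 - 149/11) - 59 = 481*(-597787/44132) - 59 = -287535547/44132 - 59 = -290139335/44132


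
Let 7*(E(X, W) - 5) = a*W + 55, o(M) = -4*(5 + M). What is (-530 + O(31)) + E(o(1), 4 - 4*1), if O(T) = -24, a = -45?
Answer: -3788/7 ≈ -541.14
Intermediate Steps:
o(M) = -20 - 4*M
E(X, W) = 90/7 - 45*W/7 (E(X, W) = 5 + (-45*W + 55)/7 = 5 + (55 - 45*W)/7 = 5 + (55/7 - 45*W/7) = 90/7 - 45*W/7)
(-530 + O(31)) + E(o(1), 4 - 4*1) = (-530 - 24) + (90/7 - 45*(4 - 4*1)/7) = -554 + (90/7 - 45*(4 - 4)/7) = -554 + (90/7 - 45/7*0) = -554 + (90/7 + 0) = -554 + 90/7 = -3788/7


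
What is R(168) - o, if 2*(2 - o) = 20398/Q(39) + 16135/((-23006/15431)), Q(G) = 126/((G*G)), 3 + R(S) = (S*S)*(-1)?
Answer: 4116984465/46012 ≈ 89476.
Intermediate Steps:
R(S) = -3 - S**2 (R(S) = -3 + (S*S)*(-1) = -3 + S**2*(-1) = -3 - S**2)
Q(G) = 126/G**2 (Q(G) = 126/(G**2) = 126/G**2)
o = -5415765189/46012 (o = 2 - (20398/((126/39**2)) + 16135/((-23006/15431)))/2 = 2 - (20398/((126*(1/1521))) + 16135/((-23006*1/15431)))/2 = 2 - (20398/(14/169) + 16135/(-23006/15431))/2 = 2 - (20398*(169/14) + 16135*(-15431/23006))/2 = 2 - (246233 - 248979185/23006)/2 = 2 - 1/2*5415857213/23006 = 2 - 5415857213/46012 = -5415765189/46012 ≈ -1.1770e+5)
R(168) - o = (-3 - 1*168**2) - 1*(-5415765189/46012) = (-3 - 1*28224) + 5415765189/46012 = (-3 - 28224) + 5415765189/46012 = -28227 + 5415765189/46012 = 4116984465/46012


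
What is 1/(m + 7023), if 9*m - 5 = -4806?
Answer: 9/58406 ≈ 0.00015409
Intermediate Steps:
m = -4801/9 (m = 5/9 + (1/9)*(-4806) = 5/9 - 534 = -4801/9 ≈ -533.44)
1/(m + 7023) = 1/(-4801/9 + 7023) = 1/(58406/9) = 9/58406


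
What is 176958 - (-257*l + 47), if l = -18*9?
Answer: 135277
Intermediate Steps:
l = -162
176958 - (-257*l + 47) = 176958 - (-257*(-162) + 47) = 176958 - (41634 + 47) = 176958 - 1*41681 = 176958 - 41681 = 135277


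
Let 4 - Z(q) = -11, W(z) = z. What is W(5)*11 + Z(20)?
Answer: 70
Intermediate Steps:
Z(q) = 15 (Z(q) = 4 - 1*(-11) = 4 + 11 = 15)
W(5)*11 + Z(20) = 5*11 + 15 = 55 + 15 = 70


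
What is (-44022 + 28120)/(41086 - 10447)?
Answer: -15902/30639 ≈ -0.51901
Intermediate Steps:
(-44022 + 28120)/(41086 - 10447) = -15902/30639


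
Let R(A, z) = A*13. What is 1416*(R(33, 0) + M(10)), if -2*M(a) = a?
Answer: 600384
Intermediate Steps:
R(A, z) = 13*A
M(a) = -a/2
1416*(R(33, 0) + M(10)) = 1416*(13*33 - 1/2*10) = 1416*(429 - 5) = 1416*424 = 600384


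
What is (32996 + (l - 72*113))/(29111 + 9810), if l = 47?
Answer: 24907/38921 ≈ 0.63994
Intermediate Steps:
(32996 + (l - 72*113))/(29111 + 9810) = (32996 + (47 - 72*113))/(29111 + 9810) = (32996 + (47 - 8136))/38921 = (32996 - 8089)*(1/38921) = 24907*(1/38921) = 24907/38921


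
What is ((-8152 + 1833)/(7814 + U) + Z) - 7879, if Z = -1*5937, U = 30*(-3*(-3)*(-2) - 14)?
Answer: -94701183/6854 ≈ -13817.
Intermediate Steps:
U = -960 (U = 30*(9*(-2) - 14) = 30*(-18 - 14) = 30*(-32) = -960)
Z = -5937
((-8152 + 1833)/(7814 + U) + Z) - 7879 = ((-8152 + 1833)/(7814 - 960) - 5937) - 7879 = (-6319/6854 - 5937) - 7879 = -40698517/6854 - 7879 = -94701183/6854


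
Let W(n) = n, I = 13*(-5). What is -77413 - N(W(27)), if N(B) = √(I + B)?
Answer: -77413 - I*√38 ≈ -77413.0 - 6.1644*I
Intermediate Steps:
I = -65
N(B) = √(-65 + B)
-77413 - N(W(27)) = -77413 - √(-65 + 27) = -77413 - √(-38) = -77413 - I*√38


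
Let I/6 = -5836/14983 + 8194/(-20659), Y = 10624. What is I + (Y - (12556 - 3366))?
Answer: 442411445142/309533797 ≈ 1429.3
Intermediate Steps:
I = -1460019756/309533797 (I = 6*(-5836/14983 + 8194/(-20659)) = 6*(-5836*1/14983 + 8194*(-1/20659)) = 6*(-5836/14983 - 8194/20659) = 6*(-243336626/309533797) = -1460019756/309533797 ≈ -4.7168)
I + (Y - (12556 - 3366)) = -1460019756/309533797 + (10624 - (12556 - 3366)) = -1460019756/309533797 + (10624 - 1*9190) = -1460019756/309533797 + (10624 - 9190) = -1460019756/309533797 + 1434 = 442411445142/309533797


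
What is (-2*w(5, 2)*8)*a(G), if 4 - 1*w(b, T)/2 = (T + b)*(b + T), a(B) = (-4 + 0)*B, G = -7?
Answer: 40320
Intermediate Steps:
a(B) = -4*B
w(b, T) = 8 - 2*(T + b)² (w(b, T) = 8 - 2*(T + b)*(b + T) = 8 - 2*(T + b)*(T + b) = 8 - 2*(T + b)²)
(-2*w(5, 2)*8)*a(G) = (-2*(8 - 2*(2 + 5)²)*8)*(-4*(-7)) = (-2*(8 - 2*7²)*8)*28 = (-2*(8 - 2*49)*8)*28 = (-2*(8 - 98)*8)*28 = (-2*(-90)*8)*28 = (180*8)*28 = 1440*28 = 40320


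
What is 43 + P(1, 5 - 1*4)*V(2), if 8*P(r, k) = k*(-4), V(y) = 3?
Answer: 83/2 ≈ 41.500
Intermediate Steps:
P(r, k) = -k/2 (P(r, k) = (k*(-4))/8 = (-4*k)/8 = -k/2)
43 + P(1, 5 - 1*4)*V(2) = 43 - (5 - 1*4)/2*3 = 43 - (5 - 4)/2*3 = 43 - 1/2*1*3 = 43 - 1/2*3 = 43 - 3/2 = 83/2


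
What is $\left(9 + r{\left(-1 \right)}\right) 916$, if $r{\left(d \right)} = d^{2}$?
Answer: $9160$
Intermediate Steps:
$\left(9 + r{\left(-1 \right)}\right) 916 = \left(9 + \left(-1\right)^{2}\right) 916 = \left(9 + 1\right) 916 = 10 \cdot 916 = 9160$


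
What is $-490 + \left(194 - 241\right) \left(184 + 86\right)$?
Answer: $-13180$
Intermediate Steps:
$-490 + \left(194 - 241\right) \left(184 + 86\right) = -490 - 12690 = -13180$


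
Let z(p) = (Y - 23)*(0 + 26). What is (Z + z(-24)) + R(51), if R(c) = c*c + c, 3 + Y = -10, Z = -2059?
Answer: -343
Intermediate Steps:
Y = -13 (Y = -3 - 10 = -13)
z(p) = -936 (z(p) = (-13 - 23)*(0 + 26) = -36*26 = -936)
R(c) = c + c**2 (R(c) = c**2 + c = c + c**2)
(Z + z(-24)) + R(51) = (-2059 - 936) + 51*(1 + 51) = -2995 + 51*52 = -2995 + 2652 = -343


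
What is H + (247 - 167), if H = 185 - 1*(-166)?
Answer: 431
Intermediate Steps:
H = 351 (H = 185 + 166 = 351)
H + (247 - 167) = 351 + (247 - 167) = 351 + 80 = 431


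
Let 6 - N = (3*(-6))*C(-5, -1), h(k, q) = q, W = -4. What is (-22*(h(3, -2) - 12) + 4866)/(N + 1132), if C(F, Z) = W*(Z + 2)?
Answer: 199/41 ≈ 4.8537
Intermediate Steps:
C(F, Z) = -8 - 4*Z (C(F, Z) = -4*(Z + 2) = -4*(2 + Z) = -8 - 4*Z)
N = -66 (N = 6 - 3*(-6)*(-8 - 4*(-1)) = 6 - (-18)*(-8 + 4) = 6 - (-18)*(-4) = 6 - 1*72 = 6 - 72 = -66)
(-22*(h(3, -2) - 12) + 4866)/(N + 1132) = (-22*(-2 - 12) + 4866)/(-66 + 1132) = (-22*(-14) + 4866)/1066 = (308 + 4866)*(1/1066) = 5174*(1/1066) = 199/41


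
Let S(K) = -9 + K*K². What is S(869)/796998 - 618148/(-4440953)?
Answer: 1457400505289702/1769715329547 ≈ 823.52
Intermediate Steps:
S(K) = -9 + K³
S(869)/796998 - 618148/(-4440953) = (-9 + 869³)/796998 - 618148/(-4440953) = (-9 + 656234909)*(1/796998) - 618148*(-1/4440953) = 656234900*(1/796998) + 618148/4440953 = 328117450/398499 + 618148/4440953 = 1457400505289702/1769715329547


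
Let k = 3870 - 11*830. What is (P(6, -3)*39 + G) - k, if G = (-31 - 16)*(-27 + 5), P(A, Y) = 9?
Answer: 6645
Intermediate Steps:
G = 1034 (G = -47*(-22) = 1034)
k = -5260 (k = 3870 - 1*9130 = 3870 - 9130 = -5260)
(P(6, -3)*39 + G) - k = (9*39 + 1034) - 1*(-5260) = (351 + 1034) + 5260 = 1385 + 5260 = 6645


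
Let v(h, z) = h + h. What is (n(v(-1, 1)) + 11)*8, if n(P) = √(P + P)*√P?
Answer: 88 - 16*√2 ≈ 65.373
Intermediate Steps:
v(h, z) = 2*h
n(P) = P*√2 (n(P) = √(2*P)*√P = (√2*√P)*√P = P*√2)
(n(v(-1, 1)) + 11)*8 = ((2*(-1))*√2 + 11)*8 = (-2*√2 + 11)*8 = (11 - 2*√2)*8 = 88 - 16*√2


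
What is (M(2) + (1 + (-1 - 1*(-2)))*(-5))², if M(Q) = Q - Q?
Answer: 100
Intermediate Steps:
M(Q) = 0
(M(2) + (1 + (-1 - 1*(-2)))*(-5))² = (0 + (1 + (-1 - 1*(-2)))*(-5))² = (0 + (1 + (-1 + 2))*(-5))² = (0 + (1 + 1)*(-5))² = (0 + 2*(-5))² = (0 - 10)² = (-10)² = 100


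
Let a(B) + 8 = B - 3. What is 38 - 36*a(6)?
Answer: 218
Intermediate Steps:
a(B) = -11 + B (a(B) = -8 + (B - 3) = -8 + (-3 + B) = -11 + B)
38 - 36*a(6) = 38 - 36*(-11 + 6) = 38 - 36*(-5) = 38 + 180 = 218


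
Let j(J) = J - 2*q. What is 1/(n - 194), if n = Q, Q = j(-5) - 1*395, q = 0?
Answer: -1/594 ≈ -0.0016835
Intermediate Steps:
j(J) = J (j(J) = J - 2*0 = J + 0 = J)
Q = -400 (Q = -5 - 1*395 = -5 - 395 = -400)
n = -400
1/(n - 194) = 1/(-400 - 194) = 1/(-594) = -1/594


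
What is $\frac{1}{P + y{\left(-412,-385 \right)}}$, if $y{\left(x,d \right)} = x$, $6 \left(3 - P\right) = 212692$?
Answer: $- \frac{3}{107573} \approx -2.7888 \cdot 10^{-5}$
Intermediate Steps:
$P = - \frac{106337}{3}$ ($P = 3 - \frac{106346}{3} = - \frac{106337}{3} \approx -35446.0$)
$\frac{1}{P + y{\left(-412,-385 \right)}} = \frac{1}{- \frac{106337}{3} - 412} = \frac{1}{- \frac{107573}{3}} = - \frac{3}{107573}$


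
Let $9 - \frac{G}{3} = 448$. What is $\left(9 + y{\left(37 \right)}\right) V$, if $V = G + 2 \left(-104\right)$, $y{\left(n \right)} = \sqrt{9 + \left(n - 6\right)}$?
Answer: $-13725 - 3050 \sqrt{10} \approx -23370.0$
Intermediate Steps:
$G = -1317$ ($G = 27 - 1344 = -1317$)
$y{\left(n \right)} = \sqrt{3 + n}$ ($y{\left(n \right)} = \sqrt{9 + \left(n - 6\right)} = \sqrt{9 + \left(-6 + n\right)} = \sqrt{3 + n}$)
$V = -1525$ ($V = -1317 + 2 \left(-104\right) = -1317 - 208 = -1525$)
$\left(9 + y{\left(37 \right)}\right) V = \left(9 + \sqrt{3 + 37}\right) \left(-1525\right) = \left(9 + \sqrt{40}\right) \left(-1525\right) = \left(9 + 2 \sqrt{10}\right) \left(-1525\right) = -13725 - 3050 \sqrt{10}$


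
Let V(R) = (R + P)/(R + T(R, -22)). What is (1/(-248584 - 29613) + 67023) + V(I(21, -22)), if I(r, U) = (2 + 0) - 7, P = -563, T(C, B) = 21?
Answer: 37271443073/556394 ≈ 66988.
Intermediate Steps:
I(r, U) = -5 (I(r, U) = 2 - 7 = -5)
V(R) = (-563 + R)/(21 + R) (V(R) = (R - 563)/(R + 21) = (-563 + R)/(21 + R))
(1/(-248584 - 29613) + 67023) + V(I(21, -22)) = (1/(-248584 - 29613) + 67023) + (-563 - 5)/(21 - 5) = (1/(-278197) + 67023) - 568/16 = (-1/278197 + 67023) + (1/16)*(-568) = 18645597530/278197 - 71/2 = 37271443073/556394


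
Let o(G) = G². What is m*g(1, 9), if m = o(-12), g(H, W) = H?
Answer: 144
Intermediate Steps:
m = 144 (m = (-12)² = 144)
m*g(1, 9) = 144*1 = 144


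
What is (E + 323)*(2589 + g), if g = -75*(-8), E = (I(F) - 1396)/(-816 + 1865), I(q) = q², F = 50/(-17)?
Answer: 310991468151/303161 ≈ 1.0258e+6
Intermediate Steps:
F = -50/17 (F = 50*(-1/17) = -50/17 ≈ -2.9412)
E = -400944/303161 (E = ((-50/17)² - 1396)/(-816 + 1865) = (2500/289 - 1396)/1049 = -400944/289*1/1049 = -400944/303161 ≈ -1.3225)
g = 600
(E + 323)*(2589 + g) = (-400944/303161 + 323)*(2589 + 600) = (97520059/303161)*3189 = 310991468151/303161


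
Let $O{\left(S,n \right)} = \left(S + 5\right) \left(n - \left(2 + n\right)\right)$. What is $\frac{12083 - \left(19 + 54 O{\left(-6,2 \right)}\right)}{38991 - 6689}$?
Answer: $\frac{5978}{16151} \approx 0.37013$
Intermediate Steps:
$O{\left(S,n \right)} = -10 - 2 S$ ($O{\left(S,n \right)} = \left(5 + S\right) \left(-2\right) = -10 - 2 S$)
$\frac{12083 - \left(19 + 54 O{\left(-6,2 \right)}\right)}{38991 - 6689} = \frac{12083 - \left(19 + 54 \left(-10 - -12\right)\right)}{38991 - 6689} = \frac{12083 - \left(19 + 54 \left(-10 + 12\right)\right)}{32302} = \left(12083 - 127\right) \frac{1}{32302} = 11956 \cdot \frac{1}{32302} = \frac{5978}{16151}$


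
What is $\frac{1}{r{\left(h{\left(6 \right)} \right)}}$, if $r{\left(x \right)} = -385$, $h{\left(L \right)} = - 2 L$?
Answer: $- \frac{1}{385} \approx -0.0025974$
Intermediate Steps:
$\frac{1}{r{\left(h{\left(6 \right)} \right)}} = \frac{1}{-385} = - \frac{1}{385}$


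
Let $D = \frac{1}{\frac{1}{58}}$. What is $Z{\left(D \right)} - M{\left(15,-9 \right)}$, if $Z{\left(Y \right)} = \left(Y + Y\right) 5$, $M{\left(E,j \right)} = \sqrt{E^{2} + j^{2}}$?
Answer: $580 - 3 \sqrt{34} \approx 562.51$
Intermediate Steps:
$D = 58$ ($D = \frac{1}{\frac{1}{58}} = 58$)
$Z{\left(Y \right)} = 10 Y$ ($Z{\left(Y \right)} = 2 Y 5 = 10 Y$)
$Z{\left(D \right)} - M{\left(15,-9 \right)} = 10 \cdot 58 - \sqrt{15^{2} + \left(-9\right)^{2}} = 580 - \sqrt{225 + 81} = 580 - \sqrt{306} = 580 - 3 \sqrt{34}$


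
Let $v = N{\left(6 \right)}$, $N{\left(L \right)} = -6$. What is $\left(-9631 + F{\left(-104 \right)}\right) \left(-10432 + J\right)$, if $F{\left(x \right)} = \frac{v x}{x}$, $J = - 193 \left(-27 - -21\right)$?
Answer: $89373538$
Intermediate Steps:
$v = -6$
$J = 1158$ ($J = - 193 \left(-27 + 21\right) = \left(-193\right) \left(-6\right) = 1158$)
$F{\left(x \right)} = -6$ ($F{\left(x \right)} = \frac{\left(-6\right) x}{x} = -6$)
$\left(-9631 + F{\left(-104 \right)}\right) \left(-10432 + J\right) = \left(-9631 - 6\right) \left(-10432 + 1158\right) = \left(-9637\right) \left(-9274\right) = 89373538$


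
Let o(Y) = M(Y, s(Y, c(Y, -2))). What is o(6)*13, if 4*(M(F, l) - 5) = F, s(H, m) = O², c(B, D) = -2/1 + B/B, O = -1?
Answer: 169/2 ≈ 84.500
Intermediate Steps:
c(B, D) = -1 (c(B, D) = -2*1 + 1 = -2 + 1 = -1)
s(H, m) = 1 (s(H, m) = (-1)² = 1)
M(F, l) = 5 + F/4
o(Y) = 5 + Y/4
o(6)*13 = (5 + (¼)*6)*13 = (5 + 3/2)*13 = (13/2)*13 = 169/2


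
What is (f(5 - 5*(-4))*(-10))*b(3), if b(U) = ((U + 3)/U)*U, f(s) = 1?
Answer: -60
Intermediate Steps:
b(U) = 3 + U (b(U) = ((3 + U)/U)*U = 3 + U)
(f(5 - 5*(-4))*(-10))*b(3) = (1*(-10))*(3 + 3) = -10*6 = -60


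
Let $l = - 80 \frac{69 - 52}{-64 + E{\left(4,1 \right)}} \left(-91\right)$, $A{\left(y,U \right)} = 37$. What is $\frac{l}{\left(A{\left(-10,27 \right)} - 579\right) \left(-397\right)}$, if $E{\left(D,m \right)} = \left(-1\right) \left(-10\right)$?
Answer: $- \frac{30940}{2904849} \approx -0.010651$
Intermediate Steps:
$E{\left(D,m \right)} = 10$
$l = - \frac{61880}{27}$ ($l = - 80 \frac{69 - 52}{-64 + 10} \left(-91\right) = - 80 \frac{17}{-54} \left(-91\right) = - 80 \cdot 17 \left(- \frac{1}{54}\right) \left(-91\right) = \left(-80\right) \left(- \frac{17}{54}\right) \left(-91\right) = \frac{680}{27} \left(-91\right) = - \frac{61880}{27} \approx -2291.9$)
$\frac{l}{\left(A{\left(-10,27 \right)} - 579\right) \left(-397\right)} = - \frac{61880}{27 \left(37 - 579\right) \left(-397\right)} = - \frac{61880}{27 \left(\left(-542\right) \left(-397\right)\right)} = - \frac{61880}{27 \cdot 215174} = \left(- \frac{61880}{27}\right) \frac{1}{215174} = - \frac{30940}{2904849}$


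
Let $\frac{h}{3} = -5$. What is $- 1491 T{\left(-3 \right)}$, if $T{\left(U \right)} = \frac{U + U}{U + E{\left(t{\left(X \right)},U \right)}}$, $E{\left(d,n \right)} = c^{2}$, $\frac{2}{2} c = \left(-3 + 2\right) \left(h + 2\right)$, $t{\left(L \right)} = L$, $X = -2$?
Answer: $\frac{4473}{83} \approx 53.892$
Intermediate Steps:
$h = -15$ ($h = 3 \left(-5\right) = -15$)
$c = 13$ ($c = \left(-3 + 2\right) \left(-15 + 2\right) = \left(-1\right) \left(-13\right) = 13$)
$E{\left(d,n \right)} = 169$ ($E{\left(d,n \right)} = 13^{2} = 169$)
$T{\left(U \right)} = \frac{2 U}{169 + U}$ ($T{\left(U \right)} = \frac{U + U}{U + 169} = \frac{2 U}{169 + U}$)
$- 1491 T{\left(-3 \right)} = - 1491 \cdot 2 \left(-3\right) \frac{1}{169 - 3} = - 1491 \cdot 2 \left(-3\right) \frac{1}{166} = \left(-1491\right) \left(- \frac{3}{83}\right) = \frac{4473}{83}$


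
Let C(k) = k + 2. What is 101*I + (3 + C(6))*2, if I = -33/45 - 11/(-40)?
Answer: -583/24 ≈ -24.292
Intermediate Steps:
C(k) = 2 + k
I = -11/24 (I = -33*1/45 - 11*(-1/40) = -11/15 + 11/40 = -11/24 ≈ -0.45833)
101*I + (3 + C(6))*2 = 101*(-11/24) + (3 + (2 + 6))*2 = -1111/24 + (3 + 8)*2 = -1111/24 + 11*2 = -1111/24 + 22 = -583/24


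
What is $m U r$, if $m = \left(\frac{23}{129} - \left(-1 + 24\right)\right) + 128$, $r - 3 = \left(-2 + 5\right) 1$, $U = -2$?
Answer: $- \frac{54272}{43} \approx -1262.1$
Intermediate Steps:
$r = 6$ ($r = 3 + \left(-2 + 5\right) 1 = 3 + 3 \cdot 1 = 3 + 3 = 6$)
$m = \frac{13568}{129}$ ($m = \left(23 \cdot \frac{1}{129} - 23\right) + 128 = \left(\frac{23}{129} - 23\right) + 128 = - \frac{2944}{129} + 128 = \frac{13568}{129} \approx 105.18$)
$m U r = \frac{13568 \left(\left(-2\right) 6\right)}{129} = \frac{13568}{129} \left(-12\right) = - \frac{54272}{43}$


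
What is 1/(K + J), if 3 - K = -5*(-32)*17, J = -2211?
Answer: -1/4928 ≈ -0.00020292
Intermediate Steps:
K = -2717 (K = 3 - (-5*(-32))*17 = 3 - 160*17 = 3 - 1*2720 = 3 - 2720 = -2717)
1/(K + J) = 1/(-2717 - 2211) = 1/(-4928) = -1/4928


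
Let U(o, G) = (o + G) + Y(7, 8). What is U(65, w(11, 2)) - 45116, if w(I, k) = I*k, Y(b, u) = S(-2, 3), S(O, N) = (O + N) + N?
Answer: -45025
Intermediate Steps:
S(O, N) = O + 2*N (S(O, N) = (N + O) + N = O + 2*N)
Y(b, u) = 4 (Y(b, u) = -2 + 2*3 = -2 + 6 = 4)
U(o, G) = 4 + G + o (U(o, G) = (o + G) + 4 = (G + o) + 4 = 4 + G + o)
U(65, w(11, 2)) - 45116 = (4 + 11*2 + 65) - 45116 = (4 + 22 + 65) - 45116 = 91 - 45116 = -45025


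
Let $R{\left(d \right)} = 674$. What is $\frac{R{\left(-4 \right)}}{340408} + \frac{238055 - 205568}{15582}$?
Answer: $\frac{18825403}{9020812} \approx 2.0869$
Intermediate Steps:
$\frac{R{\left(-4 \right)}}{340408} + \frac{238055 - 205568}{15582} = \frac{674}{340408} + \frac{238055 - 205568}{15582} = 674 \cdot \frac{1}{340408} + \left(238055 - 205568\right) \frac{1}{15582} = \frac{337}{170204} + 32487 \cdot \frac{1}{15582} = \frac{337}{170204} + \frac{221}{106} = \frac{18825403}{9020812}$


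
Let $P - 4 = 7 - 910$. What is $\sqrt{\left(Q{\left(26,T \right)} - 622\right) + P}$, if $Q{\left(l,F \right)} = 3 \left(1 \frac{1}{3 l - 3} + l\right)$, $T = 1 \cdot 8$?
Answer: $\frac{i \sqrt{36074}}{5} \approx 37.986 i$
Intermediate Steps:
$T = 8$
$P = -899$ ($P = 4 + \left(7 - 910\right) = 4 - 903 = -899$)
$Q{\left(l,F \right)} = 3 l + \frac{3}{-3 + 3 l}$ ($Q{\left(l,F \right)} = 3 \left(1 \frac{1}{-3 + 3 l} + l\right) = 3 \left(\frac{1}{-3 + 3 l} + l\right) = 3 \left(l + \frac{1}{-3 + 3 l}\right) = 3 l + \frac{3}{-3 + 3 l}$)
$\sqrt{\left(Q{\left(26,T \right)} - 622\right) + P} = \sqrt{\left(\frac{1 - 78 + 3 \cdot 26^{2}}{-1 + 26} - 622\right) - 899} = \sqrt{\left(\frac{1 - 78 + 3 \cdot 676}{25} - 622\right) - 899} = \sqrt{\left(\frac{1 - 78 + 2028}{25} - 622\right) - 899} = \sqrt{\left(\frac{1}{25} \cdot 1951 - 622\right) - 899} = \sqrt{\left(\frac{1951}{25} - 622\right) - 899} = \sqrt{- \frac{13599}{25} - 899} = \sqrt{- \frac{36074}{25}} = \frac{i \sqrt{36074}}{5}$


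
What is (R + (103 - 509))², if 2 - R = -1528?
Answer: 1263376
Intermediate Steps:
R = 1530 (R = 2 - 1*(-1528) = 2 + 1528 = 1530)
(R + (103 - 509))² = (1530 + (103 - 509))² = (1530 - 406)² = 1124² = 1263376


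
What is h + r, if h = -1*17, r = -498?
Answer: -515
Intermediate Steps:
h = -17
h + r = -17 - 498 = -515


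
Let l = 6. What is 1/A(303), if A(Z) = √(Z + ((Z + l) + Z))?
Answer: √915/915 ≈ 0.033059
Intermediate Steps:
A(Z) = √(6 + 3*Z) (A(Z) = √(Z + ((Z + 6) + Z)) = √(Z + ((6 + Z) + Z)) = √(Z + (6 + 2*Z)) = √(6 + 3*Z))
1/A(303) = 1/(√(6 + 3*303)) = 1/(√(6 + 909)) = 1/(√915) = √915/915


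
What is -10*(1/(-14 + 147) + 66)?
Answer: -87790/133 ≈ -660.08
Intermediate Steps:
-10*(1/(-14 + 147) + 66) = -10*(1/133 + 66) = -10*8779/133 = -87790/133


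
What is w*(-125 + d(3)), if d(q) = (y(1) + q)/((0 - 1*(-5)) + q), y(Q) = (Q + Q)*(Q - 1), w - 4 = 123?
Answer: -126619/8 ≈ -15827.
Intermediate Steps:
w = 127 (w = 4 + 123 = 127)
y(Q) = 2*Q*(-1 + Q) (y(Q) = (2*Q)*(-1 + Q) = 2*Q*(-1 + Q))
d(q) = q/(5 + q) (d(q) = (2*1*(-1 + 1) + q)/((0 - 1*(-5)) + q) = (2*1*0 + q)/((0 + 5) + q) = (0 + q)/(5 + q) = q/(5 + q))
w*(-125 + d(3)) = 127*(-125 + 3/(5 + 3)) = 127*(-125 + 3/8) = 127*(-997/8) = -126619/8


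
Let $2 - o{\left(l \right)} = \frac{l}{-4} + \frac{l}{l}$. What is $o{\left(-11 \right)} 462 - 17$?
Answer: $- \frac{1651}{2} \approx -825.5$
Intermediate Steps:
$o{\left(l \right)} = 1 + \frac{l}{4}$ ($o{\left(l \right)} = 2 - \left(\frac{l}{-4} + \frac{l}{l}\right) = 2 - \left(l \left(- \frac{1}{4}\right) + 1\right) = 2 - \left(- \frac{l}{4} + 1\right) = 2 - \left(1 - \frac{l}{4}\right) = 2 + \left(-1 + \frac{l}{4}\right) = 1 + \frac{l}{4}$)
$o{\left(-11 \right)} 462 - 17 = \left(1 + \frac{1}{4} \left(-11\right)\right) 462 - 17 = \left(1 - \frac{11}{4}\right) 462 - 17 = \left(- \frac{7}{4}\right) 462 - 17 = - \frac{1617}{2} - 17 = - \frac{1651}{2}$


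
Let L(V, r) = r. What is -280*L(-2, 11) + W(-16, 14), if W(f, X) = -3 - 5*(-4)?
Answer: -3063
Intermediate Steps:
W(f, X) = 17 (W(f, X) = -3 + 20 = 17)
-280*L(-2, 11) + W(-16, 14) = -280*11 + 17 = -3080 + 17 = -3063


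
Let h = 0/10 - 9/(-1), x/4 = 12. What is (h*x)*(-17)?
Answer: -7344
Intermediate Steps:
x = 48 (x = 4*12 = 48)
h = 9 (h = 0*(1/10) - 9*(-1) = 0 + 9 = 9)
(h*x)*(-17) = (9*48)*(-17) = 432*(-17) = -7344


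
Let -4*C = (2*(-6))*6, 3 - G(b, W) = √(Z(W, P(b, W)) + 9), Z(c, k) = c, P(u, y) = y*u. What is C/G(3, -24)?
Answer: 9/4 + 3*I*√15/4 ≈ 2.25 + 2.9047*I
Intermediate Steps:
P(u, y) = u*y
G(b, W) = 3 - √(9 + W) (G(b, W) = 3 - √(W + 9) = 3 - √(9 + W))
C = 18 (C = -2*(-6)*6/4 = -(-3)*6 = -¼*(-72) = 18)
C/G(3, -24) = 18/(3 - √(9 - 24)) = 18/(3 - √(-15)) = 18/(3 - I*√15)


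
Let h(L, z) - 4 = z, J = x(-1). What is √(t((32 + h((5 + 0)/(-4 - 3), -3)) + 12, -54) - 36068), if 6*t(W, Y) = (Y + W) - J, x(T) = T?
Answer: 4*I*√20289/3 ≈ 189.92*I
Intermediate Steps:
J = -1
h(L, z) = 4 + z
t(W, Y) = ⅙ + W/6 + Y/6 (t(W, Y) = ((Y + W) - 1*(-1))/6 = ((W + Y) + 1)/6 = (1 + W + Y)/6 = ⅙ + W/6 + Y/6)
√(t((32 + h((5 + 0)/(-4 - 3), -3)) + 12, -54) - 36068) = √((⅙ + ((32 + (4 - 3)) + 12)/6 + (⅙)*(-54)) - 36068) = √((⅙ + ((32 + 1) + 12)/6 - 9) - 36068) = √((⅙ + (33 + 12)/6 - 9) - 36068) = √((⅙ + (⅙)*45 - 9) - 36068) = √((⅙ + 15/2 - 9) - 36068) = √(-4/3 - 36068) = √(-108208/3) = 4*I*√20289/3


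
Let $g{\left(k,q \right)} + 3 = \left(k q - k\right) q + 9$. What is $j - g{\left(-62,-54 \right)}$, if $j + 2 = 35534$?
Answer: $219666$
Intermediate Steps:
$j = 35532$ ($j = -2 + 35534 = 35532$)
$g{\left(k,q \right)} = 6 + q \left(- k + k q\right)$ ($g{\left(k,q \right)} = -3 + \left(\left(k q - k\right) q + 9\right) = -3 + \left(\left(- k + k q\right) q + 9\right) = -3 + \left(q \left(- k + k q\right) + 9\right) = -3 + \left(9 + q \left(- k + k q\right)\right) = 6 + q \left(- k + k q\right)$)
$j - g{\left(-62,-54 \right)} = 35532 - \left(6 - 62 \left(-54\right)^{2} - \left(-62\right) \left(-54\right)\right) = 35532 - \left(6 - 180792 - 3348\right) = 35532 - -184134 = 35532 + 184134 = 219666$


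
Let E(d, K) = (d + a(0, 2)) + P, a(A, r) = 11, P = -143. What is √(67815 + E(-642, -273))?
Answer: 3*√7449 ≈ 258.92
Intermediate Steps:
E(d, K) = -132 + d (E(d, K) = (d + 11) - 143 = (11 + d) - 143 = -132 + d)
√(67815 + E(-642, -273)) = √(67815 + (-132 - 642)) = √(67815 - 774) = √67041 = 3*√7449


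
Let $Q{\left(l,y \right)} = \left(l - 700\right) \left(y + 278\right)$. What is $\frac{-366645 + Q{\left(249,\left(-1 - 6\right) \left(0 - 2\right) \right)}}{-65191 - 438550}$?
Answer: $\frac{71191}{71963} \approx 0.98927$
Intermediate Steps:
$Q{\left(l,y \right)} = \left(-700 + l\right) \left(278 + y\right)$
$\frac{-366645 + Q{\left(249,\left(-1 - 6\right) \left(0 - 2\right) \right)}}{-65191 - 438550} = \frac{-366645 + \left(-194600 - 700 \left(-1 - 6\right) \left(0 - 2\right) + 278 \cdot 249 + 249 \left(-1 - 6\right) \left(0 - 2\right)\right)}{-65191 - 438550} = \frac{-366645 + \left(-194600 - 700 \left(\left(-7\right) \left(-2\right)\right) + 69222 + 249 \left(\left(-7\right) \left(-2\right)\right)\right)}{-503741} = \left(-366645 + \left(-194600 - 9800 + 69222 + 249 \cdot 14\right)\right) \left(- \frac{1}{503741}\right) = \left(-366645 + \left(-194600 - 9800 + 69222 + 3486\right)\right) \left(- \frac{1}{503741}\right) = \left(-366645 - 131692\right) \left(- \frac{1}{503741}\right) = \left(-498337\right) \left(- \frac{1}{503741}\right) = \frac{71191}{71963}$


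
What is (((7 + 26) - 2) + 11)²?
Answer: 1764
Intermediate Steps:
(((7 + 26) - 2) + 11)² = ((33 - 2) + 11)² = (31 + 11)² = 42² = 1764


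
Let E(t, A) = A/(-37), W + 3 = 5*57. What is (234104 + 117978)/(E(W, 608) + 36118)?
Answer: 6513517/667879 ≈ 9.7525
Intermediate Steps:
W = 282 (W = -3 + 5*57 = -3 + 285 = 282)
E(t, A) = -A/37
(234104 + 117978)/(E(W, 608) + 36118) = (234104 + 117978)/(-1/37*608 + 36118) = 352082/(-608/37 + 36118) = 352082/(1335758/37) = 352082*(37/1335758) = 6513517/667879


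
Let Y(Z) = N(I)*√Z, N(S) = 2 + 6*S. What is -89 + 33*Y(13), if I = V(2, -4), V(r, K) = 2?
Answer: -89 + 462*√13 ≈ 1576.8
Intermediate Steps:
I = 2
Y(Z) = 14*√Z (Y(Z) = (2 + 6*2)*√Z = (2 + 12)*√Z = 14*√Z)
-89 + 33*Y(13) = -89 + 33*(14*√13) = -89 + 462*√13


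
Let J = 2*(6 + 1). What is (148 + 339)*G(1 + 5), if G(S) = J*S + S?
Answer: 43830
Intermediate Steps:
J = 14 (J = 2*7 = 14)
G(S) = 15*S (G(S) = 14*S + S = 15*S)
(148 + 339)*G(1 + 5) = (148 + 339)*(15*(1 + 5)) = 487*(15*6) = 487*90 = 43830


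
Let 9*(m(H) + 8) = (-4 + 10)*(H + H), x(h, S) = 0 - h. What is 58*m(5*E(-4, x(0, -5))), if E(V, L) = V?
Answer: -6032/3 ≈ -2010.7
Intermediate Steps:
x(h, S) = -h
m(H) = -8 + 4*H/3 (m(H) = -8 + ((-4 + 10)*(H + H))/9 = -8 + (6*(2*H))/9 = -8 + (12*H)/9 = -8 + 4*H/3)
58*m(5*E(-4, x(0, -5))) = 58*(-8 + 4*(5*(-4))/3) = 58*(-8 + (4/3)*(-20)) = 58*(-8 - 80/3) = 58*(-104/3) = -6032/3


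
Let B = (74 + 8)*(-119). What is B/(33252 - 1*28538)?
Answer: -4879/2357 ≈ -2.0700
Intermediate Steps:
B = -9758 (B = 82*(-119) = -9758)
B/(33252 - 1*28538) = -9758/(33252 - 1*28538) = -9758/(33252 - 28538) = -9758/4714 = -9758*1/4714 = -4879/2357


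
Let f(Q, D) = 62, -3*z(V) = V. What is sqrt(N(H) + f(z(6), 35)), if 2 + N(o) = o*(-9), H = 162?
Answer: I*sqrt(1398) ≈ 37.39*I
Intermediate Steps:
N(o) = -2 - 9*o (N(o) = -2 + o*(-9) = -2 - 9*o)
z(V) = -V/3
sqrt(N(H) + f(z(6), 35)) = sqrt((-2 - 9*162) + 62) = sqrt((-2 - 1458) + 62) = sqrt(-1460 + 62) = sqrt(-1398) = I*sqrt(1398)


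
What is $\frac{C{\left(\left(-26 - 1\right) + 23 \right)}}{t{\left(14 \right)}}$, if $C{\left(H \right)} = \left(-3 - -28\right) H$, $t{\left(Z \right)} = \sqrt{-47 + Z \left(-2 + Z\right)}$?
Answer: $- \frac{100}{11} \approx -9.0909$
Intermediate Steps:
$C{\left(H \right)} = 25 H$ ($C{\left(H \right)} = \left(-3 + 28\right) H = 25 H$)
$\frac{C{\left(\left(-26 - 1\right) + 23 \right)}}{t{\left(14 \right)}} = \frac{25 \left(\left(-26 - 1\right) + 23\right)}{\sqrt{-47 + 14^{2} - 28}} = \frac{25 \left(-27 + 23\right)}{\sqrt{-47 + 196 - 28}} = \frac{25 \left(-4\right)}{\sqrt{121}} = - \frac{100}{11}$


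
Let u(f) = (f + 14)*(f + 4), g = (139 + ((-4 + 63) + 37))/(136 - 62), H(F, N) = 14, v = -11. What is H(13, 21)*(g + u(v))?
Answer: -9233/37 ≈ -249.54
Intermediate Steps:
g = 235/74 (g = (139 + (59 + 37))/74 = (139 + 96)*(1/74) = 235*(1/74) = 235/74 ≈ 3.1757)
u(f) = (4 + f)*(14 + f) (u(f) = (14 + f)*(4 + f) = (4 + f)*(14 + f))
H(13, 21)*(g + u(v)) = 14*(235/74 + (56 + (-11)**2 + 18*(-11))) = 14*(235/74 + (56 + 121 - 198)) = 14*(235/74 - 21) = 14*(-1319/74) = -9233/37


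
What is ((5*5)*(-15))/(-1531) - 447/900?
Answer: -115619/459300 ≈ -0.25173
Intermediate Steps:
((5*5)*(-15))/(-1531) - 447/900 = (25*(-15))*(-1/1531) - 447*1/900 = -375*(-1/1531) - 149/300 = 375/1531 - 149/300 = -115619/459300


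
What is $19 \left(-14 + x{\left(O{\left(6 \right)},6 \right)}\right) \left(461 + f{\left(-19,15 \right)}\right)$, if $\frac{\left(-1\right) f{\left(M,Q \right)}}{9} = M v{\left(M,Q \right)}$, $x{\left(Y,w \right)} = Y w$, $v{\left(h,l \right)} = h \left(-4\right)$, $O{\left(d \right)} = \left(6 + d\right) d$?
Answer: $106875494$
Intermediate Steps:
$O{\left(d \right)} = d \left(6 + d\right)$
$v{\left(h,l \right)} = - 4 h$
$f{\left(M,Q \right)} = 36 M^{2}$ ($f{\left(M,Q \right)} = - 9 M \left(- 4 M\right) = - 9 \left(- 4 M^{2}\right) = 36 M^{2}$)
$19 \left(-14 + x{\left(O{\left(6 \right)},6 \right)}\right) \left(461 + f{\left(-19,15 \right)}\right) = 19 \left(-14 + 6 \left(6 + 6\right) 6\right) \left(461 + 36 \left(-19\right)^{2}\right) = 19 \left(-14 + 6 \cdot 12 \cdot 6\right) \left(461 + 36 \cdot 361\right) = 19 \left(-14 + 72 \cdot 6\right) \left(461 + 12996\right) = 19 \left(-14 + 432\right) 13457 = 19 \cdot 418 \cdot 13457 = 7942 \cdot 13457 = 106875494$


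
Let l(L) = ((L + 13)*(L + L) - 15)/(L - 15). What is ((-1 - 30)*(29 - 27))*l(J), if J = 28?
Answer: -141422/13 ≈ -10879.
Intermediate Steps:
l(L) = (-15 + 2*L*(13 + L))/(-15 + L) (l(L) = ((13 + L)*(2*L) - 15)/(-15 + L) = (2*L*(13 + L) - 15)/(-15 + L) = (-15 + 2*L*(13 + L))/(-15 + L))
((-1 - 30)*(29 - 27))*l(J) = ((-1 - 30)*(29 - 27))*((-15 + 2*28² + 26*28)/(-15 + 28)) = (-31*2)*((-15 + 2*784 + 728)/13) = -62*(-15 + 1568 + 728)/13 = -62*2281/13 = -141422/13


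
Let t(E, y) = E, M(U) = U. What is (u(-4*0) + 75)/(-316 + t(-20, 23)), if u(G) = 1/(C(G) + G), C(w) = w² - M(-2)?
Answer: -151/672 ≈ -0.22470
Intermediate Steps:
C(w) = 2 + w² (C(w) = w² - 1*(-2) = w² + 2 = 2 + w²)
u(G) = 1/(2 + G + G²) (u(G) = 1/((2 + G²) + G) = 1/(2 + G + G²))
(u(-4*0) + 75)/(-316 + t(-20, 23)) = (1/(2 - 4*0 + (-4*0)²) + 75)/(-316 - 20) = (1/(2 + 0 + 0²) + 75)/(-336) = (1/(2 + 0 + 0) + 75)*(-1/336) = (1/2 + 75)*(-1/336) = (½ + 75)*(-1/336) = (151/2)*(-1/336) = -151/672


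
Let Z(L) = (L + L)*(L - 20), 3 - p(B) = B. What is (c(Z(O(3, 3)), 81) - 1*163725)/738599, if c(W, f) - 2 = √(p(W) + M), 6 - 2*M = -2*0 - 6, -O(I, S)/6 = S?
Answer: -163723/738599 + 3*I*√151/738599 ≈ -0.22167 + 4.9912e-5*I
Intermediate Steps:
p(B) = 3 - B
O(I, S) = -6*S
Z(L) = 2*L*(-20 + L) (Z(L) = (2*L)*(-20 + L) = 2*L*(-20 + L))
M = 6 (M = 3 - (-2*0 - 6)/2 = 3 - (0 - 6)/2 = 3 - ½*(-6) = 3 + 3 = 6)
c(W, f) = 2 + √(9 - W) (c(W, f) = 2 + √((3 - W) + 6) = 2 + √(9 - W))
(c(Z(O(3, 3)), 81) - 1*163725)/738599 = ((2 + √(9 - 2*(-6*3)*(-20 - 6*3))) - 1*163725)/738599 = ((2 + √(9 - 2*(-18)*(-20 - 18))) - 163725)*(1/738599) = ((2 + √(9 - 2*(-18)*(-38))) - 163725)*(1/738599) = ((2 + √(9 - 1*1368)) - 163725)*(1/738599) = ((2 + √(9 - 1368)) - 163725)*(1/738599) = ((2 + √(-1359)) - 163725)*(1/738599) = ((2 + 3*I*√151) - 163725)*(1/738599) = (-163723 + 3*I*√151)*(1/738599) = -163723/738599 + 3*I*√151/738599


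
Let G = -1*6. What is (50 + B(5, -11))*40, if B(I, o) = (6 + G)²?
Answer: 2000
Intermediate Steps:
G = -6
B(I, o) = 0 (B(I, o) = (6 - 6)² = 0² = 0)
(50 + B(5, -11))*40 = (50 + 0)*40 = 50*40 = 2000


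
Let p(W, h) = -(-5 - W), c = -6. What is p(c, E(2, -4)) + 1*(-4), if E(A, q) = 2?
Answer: -5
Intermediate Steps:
p(W, h) = 5 + W
p(c, E(2, -4)) + 1*(-4) = (5 - 6) + 1*(-4) = -1 - 4 = -5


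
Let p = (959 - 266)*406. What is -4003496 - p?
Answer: -4284854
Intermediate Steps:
p = 281358 (p = 693*406 = 281358)
-4003496 - p = -4003496 - 1*281358 = -4003496 - 281358 = -4284854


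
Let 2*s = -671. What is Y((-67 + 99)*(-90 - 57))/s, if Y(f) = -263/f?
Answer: -263/1578192 ≈ -0.00016665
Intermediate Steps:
s = -671/2 (s = (½)*(-671) = -671/2 ≈ -335.50)
Y((-67 + 99)*(-90 - 57))/s = (-263*1/((-90 - 57)*(-67 + 99)))/(-671/2) = -263/(32*(-147))*(-2/671) = -263/(-4704)*(-2/671) = -263*(-1/4704)*(-2/671) = (263/4704)*(-2/671) = -263/1578192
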